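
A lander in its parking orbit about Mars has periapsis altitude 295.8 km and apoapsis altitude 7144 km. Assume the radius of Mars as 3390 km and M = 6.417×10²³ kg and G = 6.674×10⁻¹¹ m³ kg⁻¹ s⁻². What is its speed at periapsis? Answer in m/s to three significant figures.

μ = GM = 6.674×10⁻¹¹ × 6.417×10²³ = 4.283×10¹³ m³/s².
r_p = 3390 + 295.8 = 3685.8 km = 3.6858×10⁶ m.
r_a = 3390 + 7144 = 10534 km = 1.0534×10⁷ m.
Semi-major axis a = (r_p + r_a)/2 = 7109.9 km = 7.110×10⁶ m.
Vis-viva: v² = μ(2/r − 1/a) = 4.283×10¹³ × (5.426×10⁻⁷ − 1.406×10⁻⁷) = 1.722×10⁷ m²/s².
v = 4149 m/s.

v ≈ 4150 m/s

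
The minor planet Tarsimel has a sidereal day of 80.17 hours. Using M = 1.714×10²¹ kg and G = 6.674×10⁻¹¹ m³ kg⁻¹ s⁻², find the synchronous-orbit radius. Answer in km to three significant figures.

r_sync ≈ 6230 km

μ = GM = 6.674×10⁻¹¹ × 1.714×10²¹ = 1.144×10¹¹ m³/s².
T = 80.17 hours = 2.886×10⁵ s.
A synchronous orbit has period T, so by Kepler's third law a = (μT²/4π²)^(1/3).
μT²/4π² = 1.144×10¹¹ × (2.886×10⁵)² / 39.48 = 2.414×10²⁰ m³.
a = 6.226×10⁶ m = 6226.2 km.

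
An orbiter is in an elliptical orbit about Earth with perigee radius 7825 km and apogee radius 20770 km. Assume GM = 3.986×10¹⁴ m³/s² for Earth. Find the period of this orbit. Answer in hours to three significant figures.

T ≈ 4.73 hours

Semi-major axis a = (r_p + r_a)/2 = (7825.0 + 20770)/2 = 14298 km = 1.430×10⁷ m.
By Kepler's third law T = 2π√(a³/μ) = 2π × 2.708×10³ = 1.701×10⁴ s.
= 4.726 hours.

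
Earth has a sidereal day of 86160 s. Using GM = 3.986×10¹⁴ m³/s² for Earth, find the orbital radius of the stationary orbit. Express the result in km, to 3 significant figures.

A synchronous orbit has period T, so by Kepler's third law a = (μT²/4π²)^(1/3).
μT²/4π² = 3.986×10¹⁴ × (8.616×10⁴)² / 39.48 = 7.495×10²² m³.
a = 4.216×10⁷ m = 42163 km.

r_sync ≈ 42200 km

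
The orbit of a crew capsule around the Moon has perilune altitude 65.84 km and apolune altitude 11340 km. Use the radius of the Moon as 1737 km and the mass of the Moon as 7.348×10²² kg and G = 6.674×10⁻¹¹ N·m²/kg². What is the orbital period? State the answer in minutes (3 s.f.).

T ≈ 960 minutes

μ = GM = 6.674×10⁻¹¹ × 7.348×10²² = 4.904×10¹² m³/s².
r_p = 1737 + 65.84 = 1802.8 km = 1.8028×10⁶ m.
r_a = 1737 + 11340 = 13077 km = 1.3077×10⁷ m.
Semi-major axis a = (r_p + r_a)/2 = (1802.8 + 13077)/2 = 7439.9 km = 7.440×10⁶ m.
By Kepler's third law T = 2π√(a³/μ) = 2π × 9.164×10³ = 5.758×10⁴ s.
= 959.6 minutes.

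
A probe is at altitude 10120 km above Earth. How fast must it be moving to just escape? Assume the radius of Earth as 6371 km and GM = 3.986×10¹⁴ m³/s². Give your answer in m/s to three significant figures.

v_esc ≈ 6950 m/s

r = 6371 + 10120 = 16491 km = 1.6491×10⁷ m.
Escape speed v_esc = √(2μ/r) = √(2 × 3.986×10¹⁴ / 1.649×10⁷) = √(4.834×10⁷) = 6953 m/s.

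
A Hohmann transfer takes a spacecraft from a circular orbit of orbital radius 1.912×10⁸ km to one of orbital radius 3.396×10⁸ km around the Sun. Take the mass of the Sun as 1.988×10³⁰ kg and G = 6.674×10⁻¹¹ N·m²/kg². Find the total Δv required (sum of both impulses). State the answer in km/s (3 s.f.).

μ = GM = 6.674×10⁻¹¹ × 1.988×10³⁰ = 1.327×10²⁰ m³/s².
r₁ = 1.912×10⁸ km = 1.912×10¹¹ m.
r₂ = 3.396×10⁸ km = 3.396×10¹¹ m.
Transfer ellipse a_t = (r₁ + r₂)/2 = 2.654×10¹¹ m.
At r₁: circular v_c1 = √(μ/r₁) = 26340 m/s; transfer-perihelion v_p = √[μ(2/r₁ − 1/a_t)] = 29800 m/s.
Δv₁ = v_p − v_c1 = 3456 m/s.
At r₂: circular v_c2 = √(μ/r₂) = 19770 m/s; transfer-aphelion v_a = √[μ(2/r₂ − 1/a_t)] = 16780 m/s.
Δv₂ = v_c2 − v_a = 2989 m/s.
Total Δv = Δv₁ + Δv₂ = 6445 m/s = 6.445 km/s.

Δv_total ≈ 6.44 km/s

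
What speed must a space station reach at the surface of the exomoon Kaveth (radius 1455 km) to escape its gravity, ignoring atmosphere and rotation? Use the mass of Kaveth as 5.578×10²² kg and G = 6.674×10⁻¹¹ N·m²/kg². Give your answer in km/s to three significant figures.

v_esc ≈ 2.26 km/s

μ = GM = 6.674×10⁻¹¹ × 5.578×10²² = 3.723×10¹² m³/s².
r = R = 1.455×10⁶ m.
Escape speed v_esc = √(2μ/r) = √(2 × 3.723×10¹² / 1.455×10⁶) = √(5.117×10⁶) = 2262 m/s.
= 2.262 km/s.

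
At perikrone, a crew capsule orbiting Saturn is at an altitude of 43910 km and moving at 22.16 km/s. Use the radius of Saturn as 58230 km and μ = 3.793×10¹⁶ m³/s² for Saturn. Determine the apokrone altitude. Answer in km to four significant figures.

apokrone altitude ≈ 1.411×10⁵ km

r_p = 58230 + 43910 = 1.0214×10⁵ km = 1.021×10⁸ m.
Specific energy ε = v²/2 − μ/r = -1.258×10⁸ J/kg, so a = −μ/(2ε) = 1.507×10⁸ m.
The apsides satisfy r_p + r_a = 2a, so the apokrone radius is 2a − r_p = 1.993×10⁸ m = 1.9932×10⁵ km.
Apokrone altitude = 1.9932×10⁵ − 58230 = 1.4109×10⁵ km.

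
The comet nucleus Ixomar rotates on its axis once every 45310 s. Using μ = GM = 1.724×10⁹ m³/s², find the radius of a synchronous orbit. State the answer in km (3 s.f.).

A synchronous orbit has period T, so by Kepler's third law a = (μT²/4π²)^(1/3).
μT²/4π² = 1.724×10⁹ × (4.531×10⁴)² / 39.48 = 8.965×10¹⁶ m³.
a = 4.476×10⁵ m = 447.56 km.

r_sync ≈ 448 km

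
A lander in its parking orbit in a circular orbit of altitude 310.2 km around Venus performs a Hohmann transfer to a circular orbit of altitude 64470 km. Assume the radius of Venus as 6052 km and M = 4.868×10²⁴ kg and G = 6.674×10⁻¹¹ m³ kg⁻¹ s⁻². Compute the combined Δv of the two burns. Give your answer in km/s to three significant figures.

Δv_total ≈ 3.81 km/s

μ = GM = 6.674×10⁻¹¹ × 4.868×10²⁴ = 3.249×10¹⁴ m³/s².
r₁ = 6052 + 310.2 = 6362.2 km = 6.3622×10⁶ m.
r₂ = 6052 + 64470 = 70522 km = 7.0522×10⁷ m.
Transfer ellipse a_t = (r₁ + r₂)/2 = 3.844×10⁷ m.
At r₁: circular v_c1 = √(μ/r₁) = 7146 m/s; transfer-periapsis v_p = √[μ(2/r₁ − 1/a_t)] = 9679 m/s.
Δv₁ = v_p − v_c1 = 2533 m/s.
At r₂: circular v_c2 = √(μ/r₂) = 2146 m/s; transfer-apoapsis v_a = √[μ(2/r₂ − 1/a_t)] = 873.2 m/s.
Δv₂ = v_c2 − v_a = 1273 m/s.
Total Δv = Δv₁ + Δv₂ = 3806 m/s = 3.806 km/s.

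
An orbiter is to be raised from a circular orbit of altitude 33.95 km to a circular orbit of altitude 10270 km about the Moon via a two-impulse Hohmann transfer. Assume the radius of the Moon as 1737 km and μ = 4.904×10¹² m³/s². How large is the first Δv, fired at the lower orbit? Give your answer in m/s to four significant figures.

r₁ = 1737 + 33.95 = 1771.0 km = 1.7710×10⁶ m.
r₂ = 1737 + 10270 = 12007 km = 1.2007×10⁷ m.
Transfer ellipse a_t = (r₁ + r₂)/2 = 6.889×10⁶ m.
At r₁: circular v_c1 = √(μ/r₁) = 1664 m/s; transfer-perilune v_p = √[μ(2/r₁ − 1/a_t)] = 2197 m/s.
Δv₁ = v_p − v_c1 = 532.8 m/s.

Δv ≈ 532.8 m/s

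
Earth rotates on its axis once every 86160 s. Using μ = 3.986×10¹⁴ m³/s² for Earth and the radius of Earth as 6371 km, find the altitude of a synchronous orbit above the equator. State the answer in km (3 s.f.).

h_sync ≈ 35800 km

A synchronous orbit has period T, so by Kepler's third law a = (μT²/4π²)^(1/3).
μT²/4π² = 3.986×10¹⁴ × (8.616×10⁴)² / 39.48 = 7.495×10²² m³.
a = 4.216×10⁷ m = 42163 km.
Altitude h = a − R = 42163 − 6371 = 35792 km.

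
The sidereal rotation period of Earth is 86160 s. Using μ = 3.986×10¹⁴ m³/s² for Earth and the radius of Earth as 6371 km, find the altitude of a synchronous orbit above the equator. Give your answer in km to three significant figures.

A synchronous orbit has period T, so by Kepler's third law a = (μT²/4π²)^(1/3).
μT²/4π² = 3.986×10¹⁴ × (8.616×10⁴)² / 39.48 = 7.495×10²² m³.
a = 4.216×10⁷ m = 42163 km.
Altitude h = a − R = 42163 − 6371 = 35792 km.

h_sync ≈ 35800 km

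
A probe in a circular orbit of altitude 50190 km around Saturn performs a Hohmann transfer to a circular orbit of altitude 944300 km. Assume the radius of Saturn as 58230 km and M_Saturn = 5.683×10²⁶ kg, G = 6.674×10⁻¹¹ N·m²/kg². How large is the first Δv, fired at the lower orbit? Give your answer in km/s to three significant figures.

μ = GM = 6.674×10⁻¹¹ × 5.683×10²⁶ = 3.793×10¹⁶ m³/s².
r₁ = 58230 + 50190 = 108420 km = 1.0842×10⁸ m.
r₂ = 58230 + 944300 = 1002500 km = 1.0025×10⁹ m.
Transfer ellipse a_t = (r₁ + r₂)/2 = 5.555×10⁸ m.
At r₁: circular v_c1 = √(μ/r₁) = 18700 m/s; transfer-perikrone v_p = √[μ(2/r₁ − 1/a_t)] = 25130 m/s.
Δv₁ = v_p − v_c1 = 6423 m/s.
= 6.423 km/s.

Δv ≈ 6.42 km/s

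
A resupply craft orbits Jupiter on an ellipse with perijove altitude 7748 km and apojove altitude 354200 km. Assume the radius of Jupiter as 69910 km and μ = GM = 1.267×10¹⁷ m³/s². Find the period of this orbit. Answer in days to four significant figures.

r_p = 69910 + 7748 = 77658 km = 7.7658×10⁷ m.
r_a = 69910 + 354200 = 424110 km = 4.2411×10⁸ m.
Semi-major axis a = (r_p + r_a)/2 = (77658 + 4.2411×10⁵)/2 = 2.5088×10⁵ km = 2.509×10⁸ m.
By Kepler's third law T = 2π√(a³/μ) = 2π × 1.116×10⁴ = 7.015×10⁴ s.
= 0.8119 days.

T ≈ 0.8119 days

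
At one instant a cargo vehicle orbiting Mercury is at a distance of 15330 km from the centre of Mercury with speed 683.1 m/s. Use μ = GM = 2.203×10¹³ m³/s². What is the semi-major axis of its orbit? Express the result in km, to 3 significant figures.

a ≈ 9150 km

r = 1.533×10⁷ m.
Specific orbital energy ε = v²/2 − μ/r = (683.1)²/2 − 2.203×10¹³/1.533×10⁷ = -1.204×10⁶ J/kg.
Since ε = −μ/(2a), a = −μ/(2ε) = 9.151×10⁶ m = 9150.7 km.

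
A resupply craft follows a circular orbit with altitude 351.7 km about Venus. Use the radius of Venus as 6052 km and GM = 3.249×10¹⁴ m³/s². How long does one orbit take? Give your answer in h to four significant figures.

T ≈ 1.569 h

r = 6052 + 351.7 = 6403.7 km = 6.4037×10⁶ m.
Kepler's third law: T = 2π√(r³/μ) = 2π√((6.404×10⁶)³ / 3.249×10¹⁴).
r³/μ = 8.082×10⁵ s², so T = 2π × 8.990×10² = 5.649×10³ s.
Converting: 5.649×10³ s ÷ 3600 = 1.569 h.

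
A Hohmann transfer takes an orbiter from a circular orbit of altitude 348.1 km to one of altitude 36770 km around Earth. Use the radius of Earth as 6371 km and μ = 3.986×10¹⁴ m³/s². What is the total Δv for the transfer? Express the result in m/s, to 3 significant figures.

Δv_total ≈ 3890 m/s

r₁ = 6371 + 348.1 = 6719.1 km = 6.7191×10⁶ m.
r₂ = 6371 + 36770 = 43141 km = 4.3141×10⁷ m.
Transfer ellipse a_t = (r₁ + r₂)/2 = 2.493×10⁷ m.
At r₁: circular v_c1 = √(μ/r₁) = 7702 m/s; transfer-perigee v_p = √[μ(2/r₁ − 1/a_t)] = 10130 m/s.
Δv₁ = v_p − v_c1 = 2430 m/s.
At r₂: circular v_c2 = √(μ/r₂) = 3040 m/s; transfer-apogee v_a = √[μ(2/r₂ − 1/a_t)] = 1578 m/s.
Δv₂ = v_c2 − v_a = 1462 m/s.
Total Δv = Δv₁ + Δv₂ = 3891 m/s.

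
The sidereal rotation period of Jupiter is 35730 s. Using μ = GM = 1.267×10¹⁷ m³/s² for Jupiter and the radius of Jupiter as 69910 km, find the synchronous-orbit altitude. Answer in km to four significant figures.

h_sync ≈ 90110 km

A synchronous orbit has period T, so by Kepler's third law a = (μT²/4π²)^(1/3).
μT²/4π² = 1.267×10¹⁷ × (3.573×10⁴)² / 39.48 = 4.097×10²⁴ m³.
a = 1.600×10⁸ m = 1.6002×10⁵ km.
Altitude h = a − R = 1.6002×10⁵ − 69910 = 90105 km.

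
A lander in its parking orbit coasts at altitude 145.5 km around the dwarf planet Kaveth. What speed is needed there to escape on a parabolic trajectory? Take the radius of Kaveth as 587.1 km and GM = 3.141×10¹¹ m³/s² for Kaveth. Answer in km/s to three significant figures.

r = 587.1 + 145.5 = 732.60 km = 7.3260×10⁵ m.
Escape speed v_esc = √(2μ/r) = √(2 × 3.141×10¹¹ / 7.326×10⁵) = √(8.575×10⁵) = 926.0 m/s.
= 0.926 km/s.

v_esc ≈ 0.926 km/s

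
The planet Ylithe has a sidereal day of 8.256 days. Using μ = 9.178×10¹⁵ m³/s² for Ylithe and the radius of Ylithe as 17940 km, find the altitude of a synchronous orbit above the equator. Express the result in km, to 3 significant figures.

T = 8.256 days = 7.133×10⁵ s.
A synchronous orbit has period T, so by Kepler's third law a = (μT²/4π²)^(1/3).
μT²/4π² = 9.178×10¹⁵ × (7.133×10⁵)² / 39.48 = 1.183×10²⁶ m³.
a = 4.909×10⁸ m = 4.9089×10⁵ km.
Altitude h = a − R = 4.9089×10⁵ − 17940 = 4.7295×10⁵ km.

h_sync ≈ 4.73×10⁵ km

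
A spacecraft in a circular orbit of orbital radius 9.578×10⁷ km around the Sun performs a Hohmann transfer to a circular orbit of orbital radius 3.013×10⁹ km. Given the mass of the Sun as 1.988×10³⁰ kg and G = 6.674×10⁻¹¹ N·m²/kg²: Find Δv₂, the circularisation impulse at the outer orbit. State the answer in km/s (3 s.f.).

μ = GM = 6.674×10⁻¹¹ × 1.988×10³⁰ = 1.327×10²⁰ m³/s².
r₁ = 9.578×10⁷ km = 9.578×10¹⁰ m.
r₂ = 3.013×10⁹ km = 3.013×10¹² m.
Transfer ellipse a_t = (r₁ + r₂)/2 = 1.554×10¹² m.
At r₁: circular v_c1 = √(μ/r₁) = 37220 m/s; transfer-perihelion v_p = √[μ(2/r₁ − 1/a_t)] = 51820 m/s.
At r₂: circular v_c2 = √(μ/r₂) = 6636 m/s; transfer-aphelion v_a = √[μ(2/r₂ − 1/a_t)] = 1647 m/s.
Δv₂ = v_c2 − v_a = 4989 m/s.
= 4.989 km/s.

Δv ≈ 4.99 km/s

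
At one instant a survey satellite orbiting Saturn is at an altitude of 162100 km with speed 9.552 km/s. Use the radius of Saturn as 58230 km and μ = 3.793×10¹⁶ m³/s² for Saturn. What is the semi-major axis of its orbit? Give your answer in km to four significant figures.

a ≈ 1.499×10⁵ km

r = 58230 + 162100 = 2.2033×10⁵ km = 2.203×10⁸ m.
Vis-viva rearranged: 1/a = 2/r − v²/μ = 9.077×10⁻⁹ − 2.406×10⁻⁹ = 6.672×10⁻⁹ m⁻¹.
a = 1.499×10⁸ m = 1.4988×10⁵ km.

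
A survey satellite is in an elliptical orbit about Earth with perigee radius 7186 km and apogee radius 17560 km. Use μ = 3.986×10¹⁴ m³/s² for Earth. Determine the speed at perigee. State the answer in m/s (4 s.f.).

Semi-major axis a = (r_p + r_a)/2 = 12373 km = 1.237×10⁷ m.
Vis-viva: v² = μ(2/r − 1/a) = 3.986×10¹⁴ × (2.783×10⁻⁷ − 8.082×10⁻⁸) = 7.872×10⁷ m²/s².
v = 8873 m/s.

v ≈ 8873 m/s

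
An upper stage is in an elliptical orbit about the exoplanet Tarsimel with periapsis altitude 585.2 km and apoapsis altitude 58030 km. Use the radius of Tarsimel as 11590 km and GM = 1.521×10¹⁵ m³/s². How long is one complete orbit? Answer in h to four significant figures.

T ≈ 11.70 h

r_p = 11590 + 585.2 = 12175 km = 1.2175×10⁷ m.
r_a = 11590 + 58030 = 69620 km = 6.9620×10⁷ m.
Semi-major axis a = (r_p + r_a)/2 = (12175 + 69620)/2 = 40898 km = 4.090×10⁷ m.
By Kepler's third law T = 2π√(a³/μ) = 2π × 6.706×10³ = 4.214×10⁴ s.
= 11.70 h.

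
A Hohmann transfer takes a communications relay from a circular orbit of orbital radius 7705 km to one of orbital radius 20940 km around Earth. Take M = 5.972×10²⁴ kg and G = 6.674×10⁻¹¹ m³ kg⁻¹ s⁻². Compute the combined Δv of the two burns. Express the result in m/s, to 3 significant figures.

μ = GM = 6.674×10⁻¹¹ × 5.972×10²⁴ = 3.986×10¹⁴ m³/s².
r₁ = 7705 km = 7.705×10⁶ m.
r₂ = 20940 km = 2.094×10⁷ m.
Transfer ellipse a_t = (r₁ + r₂)/2 = 1.432×10⁷ m.
At r₁: circular v_c1 = √(μ/r₁) = 7192 m/s; transfer-perigee v_p = √[μ(2/r₁ − 1/a_t)] = 8697 m/s.
Δv₁ = v_p − v_c1 = 1504 m/s.
At r₂: circular v_c2 = √(μ/r₂) = 4363 m/s; transfer-apogee v_a = √[μ(2/r₂ − 1/a_t)] = 3200 m/s.
Δv₂ = v_c2 − v_a = 1163 m/s.
Total Δv = Δv₁ + Δv₂ = 2667 m/s.

Δv_total ≈ 2670 m/s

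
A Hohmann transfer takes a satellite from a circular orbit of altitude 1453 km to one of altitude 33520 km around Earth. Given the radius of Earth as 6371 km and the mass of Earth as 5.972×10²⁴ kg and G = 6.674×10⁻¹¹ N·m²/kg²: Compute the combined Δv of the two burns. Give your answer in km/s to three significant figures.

Δv_total ≈ 3.44 km/s

μ = GM = 6.674×10⁻¹¹ × 5.972×10²⁴ = 3.986×10¹⁴ m³/s².
r₁ = 6371 + 1453 = 7824.0 km = 7.8240×10⁶ m.
r₂ = 6371 + 33520 = 39891 km = 3.9891×10⁷ m.
Transfer ellipse a_t = (r₁ + r₂)/2 = 2.386×10⁷ m.
At r₁: circular v_c1 = √(μ/r₁) = 7137 m/s; transfer-perigee v_p = √[μ(2/r₁ − 1/a_t)] = 9229 m/s.
Δv₁ = v_p − v_c1 = 2092 m/s.
At r₂: circular v_c2 = √(μ/r₂) = 3161 m/s; transfer-apogee v_a = √[μ(2/r₂ − 1/a_t)] = 1810 m/s.
Δv₂ = v_c2 − v_a = 1351 m/s.
Total Δv = Δv₁ + Δv₂ = 3443 m/s = 3.443 km/s.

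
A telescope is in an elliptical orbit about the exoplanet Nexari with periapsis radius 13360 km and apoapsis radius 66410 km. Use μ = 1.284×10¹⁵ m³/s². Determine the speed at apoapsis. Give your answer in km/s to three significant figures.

v ≈ 2.54 km/s

Semi-major axis a = (r_p + r_a)/2 = 39885 km = 3.988×10⁷ m.
Vis-viva: v² = μ(2/r − 1/a) = 1.284×10¹⁵ × (3.012×10⁻⁸ − 2.507×10⁻⁸) = 6.476×10⁶ m²/s².
v = 2545 m/s = 2.545 km/s.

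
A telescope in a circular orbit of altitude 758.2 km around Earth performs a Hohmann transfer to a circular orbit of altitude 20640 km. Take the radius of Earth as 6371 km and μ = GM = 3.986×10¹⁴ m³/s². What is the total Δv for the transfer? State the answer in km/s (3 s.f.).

r₁ = 6371 + 758.2 = 7129.2 km = 7.1292×10⁶ m.
r₂ = 6371 + 20640 = 27011 km = 2.7011×10⁷ m.
Transfer ellipse a_t = (r₁ + r₂)/2 = 1.707×10⁷ m.
At r₁: circular v_c1 = √(μ/r₁) = 7477 m/s; transfer-perigee v_p = √[μ(2/r₁ − 1/a_t)] = 9406 m/s.
Δv₁ = v_p − v_c1 = 1929 m/s.
At r₂: circular v_c2 = √(μ/r₂) = 3841 m/s; transfer-apogee v_a = √[μ(2/r₂ − 1/a_t)] = 2483 m/s.
Δv₂ = v_c2 − v_a = 1359 m/s.
Total Δv = Δv₁ + Δv₂ = 3287 m/s = 3.287 km/s.

Δv_total ≈ 3.29 km/s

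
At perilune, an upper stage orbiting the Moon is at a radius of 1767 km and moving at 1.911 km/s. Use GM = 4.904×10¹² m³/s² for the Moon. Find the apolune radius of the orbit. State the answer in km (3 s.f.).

apolune radius ≈ 3400 km

r_p = 1.767×10⁶ m.
Specific energy ε = v²/2 − μ/r = -9.494×10⁵ J/kg, so a = −μ/(2ε) = 2.583×10⁶ m.
The apsides satisfy r_p + r_a = 2a, so the apolune radius is 2a − r_p = 3.399×10⁶ m = 3398.6 km.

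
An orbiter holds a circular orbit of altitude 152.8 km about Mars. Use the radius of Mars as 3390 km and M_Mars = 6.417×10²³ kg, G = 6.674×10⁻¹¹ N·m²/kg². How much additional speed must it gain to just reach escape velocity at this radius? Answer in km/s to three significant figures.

μ = GM = 6.674×10⁻¹¹ × 6.417×10²³ = 4.283×10¹³ m³/s².
r = 3390 + 152.8 = 3542.8 km = 3.5428×10⁶ m.
Circular speed v_c = √(μ/r) = 3477 m/s.
Escape speed v_esc = √(2μ/r) = √2 × v_c = 4917 m/s.
Δv = v_esc − v_c = 1440 m/s = 1.440 km/s.

Δv ≈ 1.44 km/s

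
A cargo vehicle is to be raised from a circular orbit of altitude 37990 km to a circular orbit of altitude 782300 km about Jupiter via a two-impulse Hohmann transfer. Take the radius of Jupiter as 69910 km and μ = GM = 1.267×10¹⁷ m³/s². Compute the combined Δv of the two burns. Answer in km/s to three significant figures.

Δv_total ≈ 17.8 km/s

r₁ = 69910 + 37990 = 107900 km = 1.0790×10⁸ m.
r₂ = 69910 + 782300 = 852210 km = 8.5221×10⁸ m.
Transfer ellipse a_t = (r₁ + r₂)/2 = 4.801×10⁸ m.
At r₁: circular v_c1 = √(μ/r₁) = 34270 m/s; transfer-perijove v_p = √[μ(2/r₁ − 1/a_t)] = 45660 m/s.
Δv₁ = v_p − v_c1 = 11390 m/s.
At r₂: circular v_c2 = √(μ/r₂) = 12190 m/s; transfer-apojove v_a = √[μ(2/r₂ − 1/a_t)] = 5781 m/s.
Δv₂ = v_c2 − v_a = 6412 m/s.
Total Δv = Δv₁ + Δv₂ = 17800 m/s = 17.80 km/s.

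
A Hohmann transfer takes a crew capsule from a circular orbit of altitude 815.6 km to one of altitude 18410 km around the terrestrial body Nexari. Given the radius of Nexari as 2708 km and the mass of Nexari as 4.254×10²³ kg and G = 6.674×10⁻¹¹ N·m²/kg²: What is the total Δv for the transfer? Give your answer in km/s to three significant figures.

μ = GM = 6.674×10⁻¹¹ × 4.254×10²³ = 2.839×10¹³ m³/s².
r₁ = 2708 + 815.6 = 3523.6 km = 3.5236×10⁶ m.
r₂ = 2708 + 18410 = 21118 km = 2.1118×10⁷ m.
Transfer ellipse a_t = (r₁ + r₂)/2 = 1.232×10⁷ m.
At r₁: circular v_c1 = √(μ/r₁) = 2839 m/s; transfer-periapsis v_p = √[μ(2/r₁ − 1/a_t)] = 3716 m/s.
Δv₁ = v_p − v_c1 = 877.7 m/s.
At r₂: circular v_c2 = √(μ/r₂) = 1159 m/s; transfer-apoapsis v_a = √[μ(2/r₂ − 1/a_t)] = 620.1 m/s.
Δv₂ = v_c2 − v_a = 539.4 m/s.
Total Δv = Δv₁ + Δv₂ = 1417 m/s = 1.417 km/s.

Δv_total ≈ 1.42 km/s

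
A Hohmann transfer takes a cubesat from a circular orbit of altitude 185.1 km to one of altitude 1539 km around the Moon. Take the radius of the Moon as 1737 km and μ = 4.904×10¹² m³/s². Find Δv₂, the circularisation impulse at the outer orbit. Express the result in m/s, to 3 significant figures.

r₁ = 1737 + 185.1 = 1922.1 km = 1.9221×10⁶ m.
r₂ = 1737 + 1539 = 3276.0 km = 3.2760×10⁶ m.
Transfer ellipse a_t = (r₁ + r₂)/2 = 2.599×10⁶ m.
At r₁: circular v_c1 = √(μ/r₁) = 1597 m/s; transfer-perilune v_p = √[μ(2/r₁ − 1/a_t)] = 1793 m/s.
At r₂: circular v_c2 = √(μ/r₂) = 1223 m/s; transfer-apolune v_a = √[μ(2/r₂ − 1/a_t)] = 1052 m/s.
Δv₂ = v_c2 − v_a = 171.3 m/s.

Δv ≈ 171 m/s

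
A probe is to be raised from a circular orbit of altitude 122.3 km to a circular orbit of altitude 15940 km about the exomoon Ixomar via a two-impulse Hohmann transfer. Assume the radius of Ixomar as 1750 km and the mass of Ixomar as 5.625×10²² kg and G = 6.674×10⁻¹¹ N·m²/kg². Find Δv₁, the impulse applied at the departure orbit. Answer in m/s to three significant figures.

μ = GM = 6.674×10⁻¹¹ × 5.625×10²² = 3.754×10¹² m³/s².
r₁ = 1750 + 122.3 = 1872.3 km = 1.8723×10⁶ m.
r₂ = 1750 + 15940 = 17690 km = 1.7690×10⁷ m.
Transfer ellipse a_t = (r₁ + r₂)/2 = 9.781×10⁶ m.
At r₁: circular v_c1 = √(μ/r₁) = 1416 m/s; transfer-periapsis v_p = √[μ(2/r₁ − 1/a_t)] = 1904 m/s.
Δv₁ = v_p − v_c1 = 488.3 m/s.

Δv ≈ 488 m/s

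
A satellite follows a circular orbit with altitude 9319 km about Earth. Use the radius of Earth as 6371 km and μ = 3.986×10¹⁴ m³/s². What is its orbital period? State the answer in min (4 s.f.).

T ≈ 326.0 min

r = 6371 + 9319 = 15690 km = 1.5690×10⁷ m.
Kepler's third law: T = 2π√(r³/μ) = 2π√((1.569×10⁷)³ / 3.986×10¹⁴).
r³/μ = 9.690×10⁶ s², so T = 2π × 3.113×10³ = 1.956×10⁴ s.
Converting: 1.956×10⁴ s ÷ 60.00 = 326.0 min.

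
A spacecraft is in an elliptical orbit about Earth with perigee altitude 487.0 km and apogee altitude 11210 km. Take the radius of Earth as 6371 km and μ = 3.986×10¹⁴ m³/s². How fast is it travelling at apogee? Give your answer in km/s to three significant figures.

r_p = 6371 + 487.0 = 6858.0 km = 6.8580×10⁶ m.
r_a = 6371 + 11210 = 17581 km = 1.7581×10⁷ m.
Semi-major axis a = (r_p + r_a)/2 = 12220 km = 1.222×10⁷ m.
Vis-viva: v² = μ(2/r − 1/a) = 3.986×10¹⁴ × (1.138×10⁻⁷ − 8.184×10⁻⁸) = 1.272×10⁷ m²/s².
v = 3567 m/s = 3.567 km/s.

v ≈ 3.57 km/s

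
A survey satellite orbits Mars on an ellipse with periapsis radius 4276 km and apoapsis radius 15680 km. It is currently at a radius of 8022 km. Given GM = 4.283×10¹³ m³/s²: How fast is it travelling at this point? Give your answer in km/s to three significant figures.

Semi-major axis a = (r_p + r_a)/2 = 9978.0 km = 9.978×10⁶ m.
Vis-viva: v² = μ(2/r − 1/a) = 4.283×10¹³ × (2.493×10⁻⁷ − 1.002×10⁻⁷) = 6.386×10⁶ m²/s².
v = 2527 m/s = 2.527 km/s.

v ≈ 2.53 km/s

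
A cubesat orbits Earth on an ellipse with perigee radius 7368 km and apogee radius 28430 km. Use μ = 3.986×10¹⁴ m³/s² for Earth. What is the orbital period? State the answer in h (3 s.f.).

Semi-major axis a = (r_p + r_a)/2 = (7368.0 + 28430)/2 = 17899 km = 1.790×10⁷ m.
By Kepler's third law T = 2π√(a³/μ) = 2π × 3.793×10³ = 2.383×10⁴ s.
= 6.620 h.

T ≈ 6.62 h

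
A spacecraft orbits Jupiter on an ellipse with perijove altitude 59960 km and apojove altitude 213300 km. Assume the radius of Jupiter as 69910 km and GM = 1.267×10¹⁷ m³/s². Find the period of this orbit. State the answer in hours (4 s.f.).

r_p = 69910 + 59960 = 129870 km = 1.2987×10⁸ m.
r_a = 69910 + 213300 = 283210 km = 2.8321×10⁸ m.
Semi-major axis a = (r_p + r_a)/2 = (1.2987×10⁵ + 2.8321×10⁵)/2 = 2.0654×10⁵ km = 2.065×10⁸ m.
By Kepler's third law T = 2π√(a³/μ) = 2π × 8.339×10³ = 5.240×10⁴ s.
= 14.55 hours.

T ≈ 14.55 hours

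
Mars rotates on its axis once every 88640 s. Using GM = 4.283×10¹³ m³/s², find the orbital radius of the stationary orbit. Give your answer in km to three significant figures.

A synchronous orbit has period T, so by Kepler's third law a = (μT²/4π²)^(1/3).
μT²/4π² = 4.283×10¹³ × (8.864×10⁴)² / 39.48 = 8.524×10²¹ m³.
a = 2.043×10⁷ m = 20428 km.

r_sync ≈ 20400 km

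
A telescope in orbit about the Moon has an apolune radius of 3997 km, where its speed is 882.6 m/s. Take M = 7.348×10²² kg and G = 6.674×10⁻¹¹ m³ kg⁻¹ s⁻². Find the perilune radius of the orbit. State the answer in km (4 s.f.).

perilune radius ≈ 1859 km

μ = GM = 6.674×10⁻¹¹ × 7.348×10²² = 4.904×10¹² m³/s².
r_a = 3.997×10⁶ m.
Specific energy ε = v²/2 − μ/r = -8.374×10⁵ J/kg, so a = −μ/(2ε) = 2.928×10⁶ m.
The apsides satisfy r_p + r_a = 2a, so the perilune radius is 2a − r_a = 1.859×10⁶ m = 1859.0 km.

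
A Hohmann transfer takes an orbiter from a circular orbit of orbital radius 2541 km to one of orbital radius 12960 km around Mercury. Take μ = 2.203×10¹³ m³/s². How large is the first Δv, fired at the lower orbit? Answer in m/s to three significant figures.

Δv ≈ 863 m/s

r₁ = 2541 km = 2.541×10⁶ m.
r₂ = 12960 km = 1.296×10⁷ m.
Transfer ellipse a_t = (r₁ + r₂)/2 = 7.750×10⁶ m.
At r₁: circular v_c1 = √(μ/r₁) = 2944 m/s; transfer-periherm v_p = √[μ(2/r₁ − 1/a_t)] = 3808 m/s.
Δv₁ = v_p − v_c1 = 863.1 m/s.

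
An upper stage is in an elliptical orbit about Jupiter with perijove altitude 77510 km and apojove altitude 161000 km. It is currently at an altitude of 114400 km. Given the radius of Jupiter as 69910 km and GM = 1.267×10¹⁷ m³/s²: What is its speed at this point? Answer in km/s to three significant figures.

r_p = 69910 + 77510 = 147420 km = 1.4742×10⁸ m.
r_a = 69910 + 161000 = 230910 km = 2.3091×10⁸ m.
r = 69910 + 114400 = 1.8431×10⁵ km = 1.843×10⁸ m.
Semi-major axis a = (r_p + r_a)/2 = 1.8916×10⁵ km = 1.892×10⁸ m.
Vis-viva: v² = μ(2/r − 1/a) = 1.267×10¹⁷ × (1.085×10⁻⁸ − 5.286×10⁻⁹) = 7.051×10⁸ m²/s².
v = 26550 m/s = 26.55 km/s.

v ≈ 26.6 km/s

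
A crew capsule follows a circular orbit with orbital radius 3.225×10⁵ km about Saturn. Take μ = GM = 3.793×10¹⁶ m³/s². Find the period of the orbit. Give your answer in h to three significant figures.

T ≈ 51.9 h

r = 3.225×10⁵ km = 3.225×10⁸ m.
Kepler's third law: T = 2π√(r³/μ) = 2π√((3.225×10⁸)³ / 3.793×10¹⁶).
r³/μ = 8.843×10⁸ s², so T = 2π × 2.974×10⁴ = 1.868×10⁵ s.
Converting: 1.868×10⁵ s ÷ 3600 = 51.90 h.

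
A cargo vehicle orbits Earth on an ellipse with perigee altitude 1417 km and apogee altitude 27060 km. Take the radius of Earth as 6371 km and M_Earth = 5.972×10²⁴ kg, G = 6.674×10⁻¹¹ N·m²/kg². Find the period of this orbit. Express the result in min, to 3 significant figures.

T ≈ 491 min

μ = GM = 6.674×10⁻¹¹ × 5.972×10²⁴ = 3.986×10¹⁴ m³/s².
r_p = 6371 + 1417 = 7788.0 km = 7.7880×10⁶ m.
r_a = 6371 + 27060 = 33431 km = 3.3431×10⁷ m.
Semi-major axis a = (r_p + r_a)/2 = (7788.0 + 33431)/2 = 20610 km = 2.061×10⁷ m.
By Kepler's third law T = 2π√(a³/μ) = 2π × 4.686×10³ = 2.945×10⁴ s.
= 490.8 min.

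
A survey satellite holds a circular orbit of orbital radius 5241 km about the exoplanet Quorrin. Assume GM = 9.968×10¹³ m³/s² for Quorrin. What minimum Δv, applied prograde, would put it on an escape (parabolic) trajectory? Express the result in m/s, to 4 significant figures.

Δv ≈ 1806 m/s

r = 5241 km = 5.241×10⁶ m.
Circular speed v_c = √(μ/r) = 4361 m/s.
Escape speed v_esc = √(2μ/r) = √2 × v_c = 6168 m/s.
Δv = v_esc − v_c = 1806 m/s.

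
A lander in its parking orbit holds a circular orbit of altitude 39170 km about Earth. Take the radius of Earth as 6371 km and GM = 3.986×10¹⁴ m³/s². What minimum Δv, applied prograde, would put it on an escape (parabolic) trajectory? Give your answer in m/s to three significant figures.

Δv ≈ 1230 m/s

r = 6371 + 39170 = 45541 km = 4.5541×10⁷ m.
Circular speed v_c = √(μ/r) = 2958 m/s.
Escape speed v_esc = √(2μ/r) = √2 × v_c = 4184 m/s.
Δv = v_esc − v_c = 1225 m/s.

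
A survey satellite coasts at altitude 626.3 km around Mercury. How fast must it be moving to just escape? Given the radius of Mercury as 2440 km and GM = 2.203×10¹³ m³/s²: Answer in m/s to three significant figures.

v_esc ≈ 3790 m/s

r = 2440 + 626.3 = 3066.3 km = 3.0663×10⁶ m.
Escape speed v_esc = √(2μ/r) = √(2 × 2.203×10¹³ / 3.066×10⁶) = √(1.437×10⁷) = 3791 m/s.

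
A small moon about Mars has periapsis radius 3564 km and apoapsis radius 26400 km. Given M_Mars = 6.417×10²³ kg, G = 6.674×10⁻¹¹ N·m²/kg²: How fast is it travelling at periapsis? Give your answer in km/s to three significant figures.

v ≈ 4.60 km/s

μ = GM = 6.674×10⁻¹¹ × 6.417×10²³ = 4.283×10¹³ m³/s².
Semi-major axis a = (r_p + r_a)/2 = 14982 km = 1.498×10⁷ m.
Vis-viva: v² = μ(2/r − 1/a) = 4.283×10¹³ × (5.612×10⁻⁷ − 6.675×10⁻⁸) = 2.117×10⁷ m²/s².
v = 4602 m/s = 4.602 km/s.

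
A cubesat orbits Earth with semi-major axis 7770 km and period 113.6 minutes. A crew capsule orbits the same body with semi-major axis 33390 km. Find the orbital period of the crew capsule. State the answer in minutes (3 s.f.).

T₂ ≈ 1010 minutes

Kepler's third law: T² ∝ a³, so T₂ = T₁ (a₂/a₁)^(3/2).
a₂/a₁ = 4.297, (a₂/a₁)^(3/2) = 8.908.
T₂ = 113.6 × 8.908 = 1012 minutes.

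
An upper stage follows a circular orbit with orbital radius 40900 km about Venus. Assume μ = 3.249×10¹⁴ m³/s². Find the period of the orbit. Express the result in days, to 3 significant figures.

r = 40900 km = 4.090×10⁷ m.
Kepler's third law: T = 2π√(r³/μ) = 2π√((4.090×10⁷)³ / 3.249×10¹⁴).
r³/μ = 2.106×10⁸ s², so T = 2π × 1.451×10⁴ = 9.118×10⁴ s.
Converting: 9.118×10⁴ s ÷ 86400 = 1.055 days.

T ≈ 1.06 days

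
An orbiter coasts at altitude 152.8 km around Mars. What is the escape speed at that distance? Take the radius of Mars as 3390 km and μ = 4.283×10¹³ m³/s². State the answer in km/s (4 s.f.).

v_esc ≈ 4.917 km/s

r = 3390 + 152.8 = 3542.8 km = 3.5428×10⁶ m.
Escape speed v_esc = √(2μ/r) = √(2 × 4.283×10¹³ / 3.543×10⁶) = √(2.418×10⁷) = 4917 m/s.
= 4.917 km/s.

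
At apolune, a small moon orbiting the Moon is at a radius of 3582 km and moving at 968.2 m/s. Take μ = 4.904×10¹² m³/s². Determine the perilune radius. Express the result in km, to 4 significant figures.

perilune radius ≈ 1865 km

r_a = 3.582×10⁶ m.
Specific energy ε = v²/2 − μ/r = -9.004×10⁵ J/kg, so a = −μ/(2ε) = 2.723×10⁶ m.
The apsides satisfy r_p + r_a = 2a, so the perilune radius is 2a − r_a = 1.865×10⁶ m = 1864.7 km.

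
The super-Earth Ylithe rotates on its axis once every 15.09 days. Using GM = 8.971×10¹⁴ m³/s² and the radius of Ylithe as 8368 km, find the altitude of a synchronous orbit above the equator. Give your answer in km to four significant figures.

T = 15.09 days = 1.304×10⁶ s.
A synchronous orbit has period T, so by Kepler's third law a = (μT²/4π²)^(1/3).
μT²/4π² = 8.971×10¹⁴ × (1.304×10⁶)² / 39.48 = 3.863×10²⁵ m³.
a = 3.380×10⁸ m = 3.3804×10⁵ km.
Altitude h = a − R = 3.3804×10⁵ − 8368 = 3.2967×10⁵ km.

h_sync ≈ 3.297×10⁵ km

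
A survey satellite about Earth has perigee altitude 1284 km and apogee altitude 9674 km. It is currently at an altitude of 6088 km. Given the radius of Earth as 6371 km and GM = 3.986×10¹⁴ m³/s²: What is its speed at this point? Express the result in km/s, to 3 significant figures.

v ≈ 5.51 km/s

r_p = 6371 + 1284 = 7655.0 km = 7.6550×10⁶ m.
r_a = 6371 + 9674 = 16045 km = 1.6045×10⁷ m.
r = 6371 + 6088 = 12459 km = 1.246×10⁷ m.
Semi-major axis a = (r_p + r_a)/2 = 11850 km = 1.185×10⁷ m.
Vis-viva: v² = μ(2/r − 1/a) = 3.986×10¹⁴ × (1.605×10⁻⁷ − 8.439×10⁻⁸) = 3.035×10⁷ m²/s².
v = 5509 m/s = 5.509 km/s.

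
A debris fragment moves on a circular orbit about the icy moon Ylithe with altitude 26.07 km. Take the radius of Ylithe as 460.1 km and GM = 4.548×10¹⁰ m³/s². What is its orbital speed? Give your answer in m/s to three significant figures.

v ≈ 306 m/s

r = 460.1 + 26.07 = 486.17 km = 4.8617×10⁵ m.
For a circular orbit v = √(μ/r) = √(4.548×10¹⁰ / 4.862×10⁵) = √(9.355×10⁴) = 305.9 m/s.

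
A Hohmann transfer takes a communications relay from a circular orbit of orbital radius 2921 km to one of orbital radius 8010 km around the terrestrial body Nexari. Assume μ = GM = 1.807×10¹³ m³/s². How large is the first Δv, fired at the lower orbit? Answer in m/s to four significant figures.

Δv ≈ 523.8 m/s

r₁ = 2921 km = 2.921×10⁶ m.
r₂ = 8010 km = 8.010×10⁶ m.
Transfer ellipse a_t = (r₁ + r₂)/2 = 5.466×10⁶ m.
At r₁: circular v_c1 = √(μ/r₁) = 2487 m/s; transfer-periapsis v_p = √[μ(2/r₁ − 1/a_t)] = 3011 m/s.
Δv₁ = v_p − v_c1 = 523.8 m/s.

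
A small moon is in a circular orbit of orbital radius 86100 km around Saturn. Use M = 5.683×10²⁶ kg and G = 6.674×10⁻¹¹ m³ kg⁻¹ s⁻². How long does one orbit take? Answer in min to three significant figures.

μ = GM = 6.674×10⁻¹¹ × 5.683×10²⁶ = 3.793×10¹⁶ m³/s².
r = 86100 km = 8.610×10⁷ m.
Kepler's third law: T = 2π√(r³/μ) = 2π√((8.610×10⁷)³ / 3.793×10¹⁶).
r³/μ = 1.683×10⁷ s², so T = 2π × 4.102×10³ = 2.578×10⁴ s.
Converting: 2.578×10⁴ s ÷ 60.00 = 429.6 min.

T ≈ 430 min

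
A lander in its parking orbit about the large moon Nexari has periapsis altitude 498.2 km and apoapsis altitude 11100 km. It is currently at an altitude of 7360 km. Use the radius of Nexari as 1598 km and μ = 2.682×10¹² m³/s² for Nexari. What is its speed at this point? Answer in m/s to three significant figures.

r_p = 1598 + 498.2 = 2096.2 km = 2.0962×10⁶ m.
r_a = 1598 + 11100 = 12698 km = 1.2698×10⁷ m.
r = 1598 + 7360 = 8958.0 km = 8.958×10⁶ m.
Semi-major axis a = (r_p + r_a)/2 = 7397.1 km = 7.397×10⁶ m.
Vis-viva: v² = μ(2/r − 1/a) = 2.682×10¹² × (2.233×10⁻⁷ − 1.352×10⁻⁷) = 2.362×10⁵ m²/s².
v = 486.0 m/s.

v ≈ 486 m/s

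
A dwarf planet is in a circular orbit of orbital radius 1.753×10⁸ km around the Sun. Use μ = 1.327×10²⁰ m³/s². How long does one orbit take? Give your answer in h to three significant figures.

T ≈ 11100 h

r = 1.753×10⁸ km = 1.753×10¹¹ m.
Kepler's third law: T = 2π√(r³/μ) = 2π√((1.753×10¹¹)³ / 1.327×10²⁰).
r³/μ = 4.060×10¹³ s², so T = 2π × 6.371×10⁶ = 4.003×10⁷ s.
Converting: 4.003×10⁷ s ÷ 3600 = 11120 h.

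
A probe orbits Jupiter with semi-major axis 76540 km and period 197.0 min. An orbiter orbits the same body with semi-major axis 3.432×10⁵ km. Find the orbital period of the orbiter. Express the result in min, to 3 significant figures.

T₂ ≈ 1870 min

Kepler's third law: T² ∝ a³, so T₂ = T₁ (a₂/a₁)^(3/2).
a₂/a₁ = 4.484, (a₂/a₁)^(3/2) = 9.495.
T₂ = 197.0 × 9.495 = 1870 min.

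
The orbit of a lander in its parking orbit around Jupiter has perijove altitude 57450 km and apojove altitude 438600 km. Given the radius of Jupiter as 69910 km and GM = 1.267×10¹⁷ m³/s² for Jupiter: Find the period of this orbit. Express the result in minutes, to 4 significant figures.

T ≈ 1668 minutes

r_p = 69910 + 57450 = 127360 km = 1.2736×10⁸ m.
r_a = 69910 + 438600 = 508510 km = 5.0851×10⁸ m.
Semi-major axis a = (r_p + r_a)/2 = (1.2736×10⁵ + 5.0851×10⁵)/2 = 3.1794×10⁵ km = 3.179×10⁸ m.
By Kepler's third law T = 2π√(a³/μ) = 2π × 1.593×10⁴ = 1.001×10⁵ s.
= 1668 minutes.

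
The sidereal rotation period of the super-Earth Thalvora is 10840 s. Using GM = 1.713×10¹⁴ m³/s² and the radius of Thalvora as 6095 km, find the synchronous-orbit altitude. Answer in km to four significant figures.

A synchronous orbit has period T, so by Kepler's third law a = (μT²/4π²)^(1/3).
μT²/4π² = 1.713×10¹⁴ × (1.084×10⁴)² / 39.48 = 5.099×10²⁰ m³.
a = 7.989×10⁶ m = 7988.9 km.
Altitude h = a − R = 7988.9 − 6095 = 1893.9 km.

h_sync ≈ 1894 km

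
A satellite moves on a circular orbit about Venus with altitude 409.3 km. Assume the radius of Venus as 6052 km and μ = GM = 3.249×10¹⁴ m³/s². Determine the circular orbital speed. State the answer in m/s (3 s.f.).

v ≈ 7090 m/s

r = 6052 + 409.3 = 6461.3 km = 6.4613×10⁶ m.
For a circular orbit v = √(μ/r) = √(3.249×10¹⁴ / 6.461×10⁶) = √(5.028×10⁷) = 7091 m/s.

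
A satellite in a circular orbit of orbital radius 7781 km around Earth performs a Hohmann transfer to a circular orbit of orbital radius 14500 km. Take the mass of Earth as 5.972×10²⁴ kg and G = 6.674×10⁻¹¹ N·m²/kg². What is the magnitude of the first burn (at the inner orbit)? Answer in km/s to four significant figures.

μ = GM = 6.674×10⁻¹¹ × 5.972×10²⁴ = 3.986×10¹⁴ m³/s².
r₁ = 7781 km = 7.781×10⁶ m.
r₂ = 14500 km = 1.450×10⁷ m.
Transfer ellipse a_t = (r₁ + r₂)/2 = 1.114×10⁷ m.
At r₁: circular v_c1 = √(μ/r₁) = 7157 m/s; transfer-perigee v_p = √[μ(2/r₁ − 1/a_t)] = 8165 m/s.
Δv₁ = v_p − v_c1 = 1008 m/s.
= 1.008 km/s.

Δv ≈ 1.008 km/s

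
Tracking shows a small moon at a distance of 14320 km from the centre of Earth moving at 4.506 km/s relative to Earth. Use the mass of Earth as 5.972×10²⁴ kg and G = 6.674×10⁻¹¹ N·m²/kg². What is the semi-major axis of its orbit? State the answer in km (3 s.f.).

a ≈ 11300 km

μ = GM = 6.674×10⁻¹¹ × 5.972×10²⁴ = 3.986×10¹⁴ m³/s².
r = 1.432×10⁷ m.
Vis-viva rearranged: 1/a = 2/r − v²/μ = 1.397×10⁻⁷ − 5.094×10⁻⁸ = 8.872×10⁻⁸ m⁻¹.
a = 1.127×10⁷ m = 11271 km.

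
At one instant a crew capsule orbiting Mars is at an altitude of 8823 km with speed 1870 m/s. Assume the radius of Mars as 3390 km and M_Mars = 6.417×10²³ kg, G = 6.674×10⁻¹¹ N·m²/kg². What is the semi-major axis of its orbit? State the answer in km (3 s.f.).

a ≈ 12200 km

μ = GM = 6.674×10⁻¹¹ × 6.417×10²³ = 4.283×10¹³ m³/s².
r = 3390 + 8823 = 12213 km = 1.221×10⁷ m.
Vis-viva rearranged: 1/a = 2/r − v²/μ = 1.638×10⁻⁷ − 8.165×10⁻⁸ = 8.211×10⁻⁸ m⁻¹.
a = 1.218×10⁷ m = 12179 km.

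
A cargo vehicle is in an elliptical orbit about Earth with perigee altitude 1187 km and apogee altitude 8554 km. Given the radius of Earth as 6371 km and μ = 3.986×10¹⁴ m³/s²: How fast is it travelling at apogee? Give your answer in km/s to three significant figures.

r_p = 6371 + 1187 = 7558.0 km = 7.5580×10⁶ m.
r_a = 6371 + 8554 = 14925 km = 1.4925×10⁷ m.
Semi-major axis a = (r_p + r_a)/2 = 11242 km = 1.124×10⁷ m.
Vis-viva: v² = μ(2/r − 1/a) = 3.986×10¹⁴ × (1.340×10⁻⁷ − 8.896×10⁻⁸) = 1.796×10⁷ m²/s².
v = 4237 m/s = 4.237 km/s.

v ≈ 4.24 km/s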